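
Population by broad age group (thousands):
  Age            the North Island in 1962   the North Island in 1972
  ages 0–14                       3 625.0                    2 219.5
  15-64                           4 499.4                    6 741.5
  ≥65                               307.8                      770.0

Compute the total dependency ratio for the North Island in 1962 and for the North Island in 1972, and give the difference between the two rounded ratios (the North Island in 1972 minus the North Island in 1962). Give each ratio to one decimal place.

the North Island in 1962: (3 625.0 + 307.8) / 4 499.4 × 100 = 3 932.8 / 4 499.4 × 100 = 87.4
the North Island in 1972: (2 219.5 + 770.0) / 6 741.5 × 100 = 2 989.5 / 6 741.5 × 100 = 44.3

the North Island in 1962: 87.4
the North Island in 1972: 44.3
Difference: -43.1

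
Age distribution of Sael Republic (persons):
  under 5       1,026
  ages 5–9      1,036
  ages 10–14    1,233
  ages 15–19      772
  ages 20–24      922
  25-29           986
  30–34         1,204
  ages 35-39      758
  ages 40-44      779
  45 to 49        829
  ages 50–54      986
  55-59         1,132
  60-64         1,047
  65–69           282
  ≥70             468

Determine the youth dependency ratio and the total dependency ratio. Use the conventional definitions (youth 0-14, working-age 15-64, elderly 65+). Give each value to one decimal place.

0–14: 1,026 + 1,036 + 1,233 = 3,295
15–64: 772 + 922 + 986 + 1,204 + 758 + 779 + 829 + 986 + 1,132 + 1,047 = 9,415
65+: 282 + 468 = 750
Youth dependency ratio = 3,295 / 9,415 × 100 = 35.0
Total dependency ratio = (3,295 + 750) / 9,415 × 100 = 4,045 / 9,415 × 100 = 43.0

Youth dependency ratio: 35.0
Total dependency ratio: 43.0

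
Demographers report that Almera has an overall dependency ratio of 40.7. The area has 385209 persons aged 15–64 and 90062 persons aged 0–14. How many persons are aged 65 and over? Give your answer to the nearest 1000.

Total dependency ratio = (youth + elderly) / working-age × 100
40.7 = (90062 + E) / 385209 × 100
⇒ 67000

Aged 65 and over: 67000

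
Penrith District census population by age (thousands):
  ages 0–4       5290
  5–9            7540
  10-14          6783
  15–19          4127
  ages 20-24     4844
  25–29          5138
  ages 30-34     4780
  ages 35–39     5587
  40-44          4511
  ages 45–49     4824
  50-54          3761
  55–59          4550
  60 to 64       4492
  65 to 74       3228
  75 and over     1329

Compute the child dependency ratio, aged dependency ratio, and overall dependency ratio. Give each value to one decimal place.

Youth dependency ratio: 42.1
Old-age dependency ratio: 9.8
Total dependency ratio: 51.9

0–14: 5290 + 7540 + 6783 = 19613
15–64: 4127 + 4844 + 5138 + 4780 + 5587 + 4511 + 4824 + 3761 + 4550 + 4492 = 46614
65+: 3228 + 1329 = 4557
Youth dependency ratio = 19613 / 46614 × 100 = 42.1
Old-age dependency ratio = 4557 / 46614 × 100 = 9.8
Total dependency ratio = (19613 + 4557) / 46614 × 100 = 24170 / 46614 × 100 = 51.9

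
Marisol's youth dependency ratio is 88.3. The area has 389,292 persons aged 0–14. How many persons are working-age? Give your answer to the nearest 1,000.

Youth dependency ratio = youth / working-age × 100
88.3 = 389,292 / W × 100
⇒ 441,000

Working-age: 441,000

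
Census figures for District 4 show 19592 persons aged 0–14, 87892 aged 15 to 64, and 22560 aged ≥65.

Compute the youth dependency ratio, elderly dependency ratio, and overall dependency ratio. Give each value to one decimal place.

Youth dependency ratio = 19592 / 87892 × 100 = 22.3
Old-age dependency ratio = 22560 / 87892 × 100 = 25.7
Total dependency ratio = (19592 + 22560) / 87892 × 100 = 42152 / 87892 × 100 = 48.0

Youth dependency ratio: 22.3
Old-age dependency ratio: 25.7
Total dependency ratio: 48.0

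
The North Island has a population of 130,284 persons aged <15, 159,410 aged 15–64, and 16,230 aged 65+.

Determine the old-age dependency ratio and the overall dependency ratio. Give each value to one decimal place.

Old-age dependency ratio = 16,230 / 159,410 × 100 = 10.2
Total dependency ratio = (130,284 + 16,230) / 159,410 × 100 = 146,514 / 159,410 × 100 = 91.9

Old-age dependency ratio: 10.2
Total dependency ratio: 91.9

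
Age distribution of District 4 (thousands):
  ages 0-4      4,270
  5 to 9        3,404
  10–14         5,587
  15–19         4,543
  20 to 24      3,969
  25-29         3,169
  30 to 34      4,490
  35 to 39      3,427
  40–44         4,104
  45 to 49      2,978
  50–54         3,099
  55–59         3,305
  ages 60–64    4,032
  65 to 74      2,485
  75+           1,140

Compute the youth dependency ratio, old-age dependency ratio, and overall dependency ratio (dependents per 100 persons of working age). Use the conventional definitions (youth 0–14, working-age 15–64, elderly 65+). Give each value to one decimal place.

0–14: 4,270 + 3,404 + 5,587 = 13,261
15–64: 4,543 + 3,969 + 3,169 + 4,490 + 3,427 + 4,104 + 2,978 + 3,099 + 3,305 + 4,032 = 37,116
65+: 2,485 + 1,140 = 3,625
Youth dependency ratio = 13,261 / 37,116 × 100 = 35.7
Old-age dependency ratio = 3,625 / 37,116 × 100 = 9.8
Total dependency ratio = (13,261 + 3,625) / 37,116 × 100 = 16,886 / 37,116 × 100 = 45.5

Youth dependency ratio: 35.7
Old-age dependency ratio: 9.8
Total dependency ratio: 45.5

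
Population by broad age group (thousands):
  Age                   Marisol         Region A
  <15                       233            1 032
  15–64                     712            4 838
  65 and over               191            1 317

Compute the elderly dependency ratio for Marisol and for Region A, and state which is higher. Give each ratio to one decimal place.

Marisol: 26.8
Region A: 27.2
Higher: Region A

Marisol: 191 / 712 × 100 = 26.8
Region A: 1 317 / 4 838 × 100 = 27.2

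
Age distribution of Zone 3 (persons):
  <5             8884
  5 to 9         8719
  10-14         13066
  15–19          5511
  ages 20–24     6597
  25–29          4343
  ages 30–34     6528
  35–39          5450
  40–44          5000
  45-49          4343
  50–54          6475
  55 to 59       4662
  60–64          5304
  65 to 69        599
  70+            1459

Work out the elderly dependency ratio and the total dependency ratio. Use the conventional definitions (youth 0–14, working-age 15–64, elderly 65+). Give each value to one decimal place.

Old-age dependency ratio: 3.8
Total dependency ratio: 60.4

0–14: 8884 + 8719 + 13066 = 30669
15–64: 5511 + 6597 + 4343 + 6528 + 5450 + 5000 + 4343 + 6475 + 4662 + 5304 = 54213
65+: 599 + 1459 = 2058
Old-age dependency ratio = 2058 / 54213 × 100 = 3.8
Total dependency ratio = (30669 + 2058) / 54213 × 100 = 32727 / 54213 × 100 = 60.4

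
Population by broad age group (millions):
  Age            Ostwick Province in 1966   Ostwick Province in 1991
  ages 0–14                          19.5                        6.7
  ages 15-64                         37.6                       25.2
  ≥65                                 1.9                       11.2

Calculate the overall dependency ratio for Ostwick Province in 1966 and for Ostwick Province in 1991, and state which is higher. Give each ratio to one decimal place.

Ostwick Province in 1966: (19.5 + 1.9) / 37.6 × 100 = 21.4 / 37.6 × 100 = 56.9
Ostwick Province in 1991: (6.7 + 11.2) / 25.2 × 100 = 17.9 / 25.2 × 100 = 71.0

Ostwick Province in 1966: 56.9
Ostwick Province in 1991: 71.0
Higher: Ostwick Province in 1991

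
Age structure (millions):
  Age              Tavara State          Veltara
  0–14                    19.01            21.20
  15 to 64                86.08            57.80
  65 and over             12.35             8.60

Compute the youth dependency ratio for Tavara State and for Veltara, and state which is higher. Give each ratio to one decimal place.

Tavara State: 22.1
Veltara: 36.7
Higher: Veltara

Tavara State: 19.01 / 86.08 × 100 = 22.1
Veltara: 21.20 / 57.80 × 100 = 36.7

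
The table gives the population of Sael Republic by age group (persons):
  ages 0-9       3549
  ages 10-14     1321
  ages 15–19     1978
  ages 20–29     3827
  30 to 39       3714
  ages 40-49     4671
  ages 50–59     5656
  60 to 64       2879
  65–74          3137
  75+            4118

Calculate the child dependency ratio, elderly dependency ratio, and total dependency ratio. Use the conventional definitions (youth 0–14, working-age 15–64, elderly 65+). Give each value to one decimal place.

0–14: 3549 + 1321 = 4870
15–64: 1978 + 3827 + 3714 + 4671 + 5656 + 2879 = 22725
65+: 3137 + 4118 = 7255
Youth dependency ratio = 4870 / 22725 × 100 = 21.4
Old-age dependency ratio = 7255 / 22725 × 100 = 31.9
Total dependency ratio = (4870 + 7255) / 22725 × 100 = 12125 / 22725 × 100 = 53.4

Youth dependency ratio: 21.4
Old-age dependency ratio: 31.9
Total dependency ratio: 53.4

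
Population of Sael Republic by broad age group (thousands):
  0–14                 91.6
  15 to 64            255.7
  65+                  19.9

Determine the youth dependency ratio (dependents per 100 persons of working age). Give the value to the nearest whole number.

Youth dependency ratio: 36

Youth dependency ratio = 91.6 / 255.7 × 100 = 36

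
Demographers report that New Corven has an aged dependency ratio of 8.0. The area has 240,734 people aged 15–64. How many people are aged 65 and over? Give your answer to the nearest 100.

Old-age dependency ratio = elderly / working-age × 100
8.0 = E / 240,734 × 100
⇒ 19,300

Aged 65 and over: 19,300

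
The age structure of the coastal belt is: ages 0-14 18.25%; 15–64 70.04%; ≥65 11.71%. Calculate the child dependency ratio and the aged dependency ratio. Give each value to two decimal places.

Youth dependency ratio: 26.06
Old-age dependency ratio: 16.72

Youth dependency ratio = 18.25 / 70.04 × 100 = 26.06
Old-age dependency ratio = 11.71 / 70.04 × 100 = 16.72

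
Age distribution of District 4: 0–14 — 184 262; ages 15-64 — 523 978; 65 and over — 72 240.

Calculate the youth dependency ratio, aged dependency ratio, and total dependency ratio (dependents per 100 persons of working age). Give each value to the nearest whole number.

Youth dependency ratio: 35
Old-age dependency ratio: 14
Total dependency ratio: 49

Youth dependency ratio = 184 262 / 523 978 × 100 = 35
Old-age dependency ratio = 72 240 / 523 978 × 100 = 14
Total dependency ratio = (184 262 + 72 240) / 523 978 × 100 = 256 502 / 523 978 × 100 = 49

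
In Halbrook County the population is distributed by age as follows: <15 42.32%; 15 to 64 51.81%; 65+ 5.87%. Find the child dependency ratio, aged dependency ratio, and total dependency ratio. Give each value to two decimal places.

Youth dependency ratio: 81.68
Old-age dependency ratio: 11.33
Total dependency ratio: 93.01

Youth dependency ratio = 42.32 / 51.81 × 100 = 81.68
Old-age dependency ratio = 5.87 / 51.81 × 100 = 11.33
Total dependency ratio = (42.32 + 5.87) / 51.81 × 100 = 48.19 / 51.81 × 100 = 93.01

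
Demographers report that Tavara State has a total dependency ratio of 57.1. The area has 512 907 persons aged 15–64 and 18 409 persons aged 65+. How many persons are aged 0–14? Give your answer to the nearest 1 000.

Aged 0–14: 274 000

Total dependency ratio = (youth + elderly) / working-age × 100
57.1 = (Y + 18 409) / 512 907 × 100
⇒ 274 000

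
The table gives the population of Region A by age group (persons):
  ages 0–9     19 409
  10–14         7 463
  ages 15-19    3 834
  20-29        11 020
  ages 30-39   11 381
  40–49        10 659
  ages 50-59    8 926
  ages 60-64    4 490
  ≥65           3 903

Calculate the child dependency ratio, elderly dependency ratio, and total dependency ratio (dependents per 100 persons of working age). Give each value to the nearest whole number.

Youth dependency ratio: 53
Old-age dependency ratio: 8
Total dependency ratio: 61

0–14: 19 409 + 7 463 = 26 872
15–64: 3 834 + 11 020 + 11 381 + 10 659 + 8 926 + 4 490 = 50 310
65+: 3 903
Youth dependency ratio = 26 872 / 50 310 × 100 = 53
Old-age dependency ratio = 3 903 / 50 310 × 100 = 8
Total dependency ratio = (26 872 + 3 903) / 50 310 × 100 = 30 775 / 50 310 × 100 = 61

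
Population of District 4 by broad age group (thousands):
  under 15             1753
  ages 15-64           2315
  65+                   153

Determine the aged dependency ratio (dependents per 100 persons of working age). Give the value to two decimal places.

Old-age dependency ratio = 153 / 2315 × 100 = 6.61

Old-age dependency ratio: 6.61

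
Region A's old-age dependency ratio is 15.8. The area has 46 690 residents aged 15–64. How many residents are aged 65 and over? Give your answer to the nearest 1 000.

Old-age dependency ratio = elderly / working-age × 100
15.8 = E / 46 690 × 100
⇒ 7 000

Aged 65 and over: 7 000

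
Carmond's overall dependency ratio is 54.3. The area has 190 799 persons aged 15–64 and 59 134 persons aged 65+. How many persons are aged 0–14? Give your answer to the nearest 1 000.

Aged 0–14: 44 000

Total dependency ratio = (youth + elderly) / working-age × 100
54.3 = (Y + 59 134) / 190 799 × 100
⇒ 44 000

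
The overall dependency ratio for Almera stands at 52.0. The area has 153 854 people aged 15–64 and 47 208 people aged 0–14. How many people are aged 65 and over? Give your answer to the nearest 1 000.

Total dependency ratio = (youth + elderly) / working-age × 100
52.0 = (47 208 + E) / 153 854 × 100
⇒ 33 000

Aged 65 and over: 33 000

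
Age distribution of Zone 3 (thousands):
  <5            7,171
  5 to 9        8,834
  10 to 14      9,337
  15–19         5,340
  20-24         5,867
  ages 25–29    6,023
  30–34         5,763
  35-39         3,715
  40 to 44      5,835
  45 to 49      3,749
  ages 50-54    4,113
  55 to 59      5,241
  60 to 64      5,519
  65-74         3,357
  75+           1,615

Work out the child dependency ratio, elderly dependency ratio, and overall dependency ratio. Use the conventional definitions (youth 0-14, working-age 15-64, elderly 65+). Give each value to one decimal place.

0–14: 7,171 + 8,834 + 9,337 = 25,342
15–64: 5,340 + 5,867 + 6,023 + 5,763 + 3,715 + 5,835 + 3,749 + 4,113 + 5,241 + 5,519 = 51,165
65+: 3,357 + 1,615 = 4,972
Youth dependency ratio = 25,342 / 51,165 × 100 = 49.5
Old-age dependency ratio = 4,972 / 51,165 × 100 = 9.7
Total dependency ratio = (25,342 + 4,972) / 51,165 × 100 = 30,314 / 51,165 × 100 = 59.2

Youth dependency ratio: 49.5
Old-age dependency ratio: 9.7
Total dependency ratio: 59.2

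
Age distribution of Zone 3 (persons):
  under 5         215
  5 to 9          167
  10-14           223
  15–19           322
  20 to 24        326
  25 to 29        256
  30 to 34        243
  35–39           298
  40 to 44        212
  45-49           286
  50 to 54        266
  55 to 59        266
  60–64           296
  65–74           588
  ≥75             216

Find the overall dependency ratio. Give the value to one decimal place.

Total dependency ratio: 50.8

0–14: 215 + 167 + 223 = 605
15–64: 322 + 326 + 256 + 243 + 298 + 212 + 286 + 266 + 266 + 296 = 2771
65+: 588 + 216 = 804
Total dependency ratio = (605 + 804) / 2771 × 100 = 1409 / 2771 × 100 = 50.8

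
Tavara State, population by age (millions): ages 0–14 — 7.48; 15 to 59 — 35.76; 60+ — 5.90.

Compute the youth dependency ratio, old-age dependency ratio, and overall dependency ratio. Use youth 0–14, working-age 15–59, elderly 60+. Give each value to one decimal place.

Youth dependency ratio: 20.9
Old-age dependency ratio: 16.5
Total dependency ratio: 37.4

Youth dependency ratio = 7.48 / 35.76 × 100 = 20.9
Old-age dependency ratio = 5.90 / 35.76 × 100 = 16.5
Total dependency ratio = (7.48 + 5.90) / 35.76 × 100 = 13.38 / 35.76 × 100 = 37.4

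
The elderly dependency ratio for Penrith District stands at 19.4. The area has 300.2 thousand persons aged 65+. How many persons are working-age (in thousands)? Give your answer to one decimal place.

Working-age: 1,547.4

Old-age dependency ratio = elderly / working-age × 100
19.4 = 300.2 / W × 100
⇒ 1,547.4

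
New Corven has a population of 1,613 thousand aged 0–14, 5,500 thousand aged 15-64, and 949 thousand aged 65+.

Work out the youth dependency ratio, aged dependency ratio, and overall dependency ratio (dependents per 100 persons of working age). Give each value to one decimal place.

Youth dependency ratio: 29.3
Old-age dependency ratio: 17.3
Total dependency ratio: 46.6

Youth dependency ratio = 1,613 / 5,500 × 100 = 29.3
Old-age dependency ratio = 949 / 5,500 × 100 = 17.3
Total dependency ratio = (1,613 + 949) / 5,500 × 100 = 2,562 / 5,500 × 100 = 46.6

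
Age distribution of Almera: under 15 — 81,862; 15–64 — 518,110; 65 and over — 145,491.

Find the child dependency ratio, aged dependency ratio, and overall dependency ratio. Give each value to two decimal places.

Youth dependency ratio: 15.80
Old-age dependency ratio: 28.08
Total dependency ratio: 43.88

Youth dependency ratio = 81,862 / 518,110 × 100 = 15.80
Old-age dependency ratio = 145,491 / 518,110 × 100 = 28.08
Total dependency ratio = (81,862 + 145,491) / 518,110 × 100 = 227,353 / 518,110 × 100 = 43.88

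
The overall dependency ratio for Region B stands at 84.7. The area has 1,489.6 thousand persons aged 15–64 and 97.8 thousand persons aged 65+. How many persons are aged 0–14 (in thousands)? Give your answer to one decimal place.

Aged 0–14: 1,163.9

Total dependency ratio = (youth + elderly) / working-age × 100
84.7 = (Y + 97.8) / 1,489.6 × 100
⇒ 1,163.9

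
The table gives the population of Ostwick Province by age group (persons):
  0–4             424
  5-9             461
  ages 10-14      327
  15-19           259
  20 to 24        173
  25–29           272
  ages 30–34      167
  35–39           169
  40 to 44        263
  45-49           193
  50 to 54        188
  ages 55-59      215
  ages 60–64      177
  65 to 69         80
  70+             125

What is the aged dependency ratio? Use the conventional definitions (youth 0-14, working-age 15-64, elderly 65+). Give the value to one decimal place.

0–14: 424 + 461 + 327 = 1 212
15–64: 259 + 173 + 272 + 167 + 169 + 263 + 193 + 188 + 215 + 177 = 2 076
65+: 80 + 125 = 205
Old-age dependency ratio = 205 / 2 076 × 100 = 9.9

Old-age dependency ratio: 9.9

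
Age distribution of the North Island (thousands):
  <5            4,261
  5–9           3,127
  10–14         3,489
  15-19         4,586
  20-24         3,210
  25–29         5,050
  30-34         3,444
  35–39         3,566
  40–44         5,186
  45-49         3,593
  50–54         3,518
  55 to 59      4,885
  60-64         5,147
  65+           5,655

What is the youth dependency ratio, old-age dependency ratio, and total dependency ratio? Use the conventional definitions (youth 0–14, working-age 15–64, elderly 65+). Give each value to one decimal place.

0–14: 4,261 + 3,127 + 3,489 = 10,877
15–64: 4,586 + 3,210 + 5,050 + 3,444 + 3,566 + 5,186 + 3,593 + 3,518 + 4,885 + 5,147 = 42,185
65+: 5,655
Youth dependency ratio = 10,877 / 42,185 × 100 = 25.8
Old-age dependency ratio = 5,655 / 42,185 × 100 = 13.4
Total dependency ratio = (10,877 + 5,655) / 42,185 × 100 = 16,532 / 42,185 × 100 = 39.2

Youth dependency ratio: 25.8
Old-age dependency ratio: 13.4
Total dependency ratio: 39.2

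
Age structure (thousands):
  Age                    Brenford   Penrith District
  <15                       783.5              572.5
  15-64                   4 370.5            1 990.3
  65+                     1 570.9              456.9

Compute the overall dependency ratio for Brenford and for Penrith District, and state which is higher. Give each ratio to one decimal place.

Brenford: (783.5 + 1 570.9) / 4 370.5 × 100 = 2 354.4 / 4 370.5 × 100 = 53.9
Penrith District: (572.5 + 456.9) / 1 990.3 × 100 = 1 029.4 / 1 990.3 × 100 = 51.7

Brenford: 53.9
Penrith District: 51.7
Higher: Brenford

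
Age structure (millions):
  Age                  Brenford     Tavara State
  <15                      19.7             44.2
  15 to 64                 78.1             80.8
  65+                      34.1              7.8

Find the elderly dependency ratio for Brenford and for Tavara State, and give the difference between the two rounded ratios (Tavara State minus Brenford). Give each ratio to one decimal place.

Brenford: 43.7
Tavara State: 9.7
Difference: -34.0

Brenford: 34.1 / 78.1 × 100 = 43.7
Tavara State: 7.8 / 80.8 × 100 = 9.7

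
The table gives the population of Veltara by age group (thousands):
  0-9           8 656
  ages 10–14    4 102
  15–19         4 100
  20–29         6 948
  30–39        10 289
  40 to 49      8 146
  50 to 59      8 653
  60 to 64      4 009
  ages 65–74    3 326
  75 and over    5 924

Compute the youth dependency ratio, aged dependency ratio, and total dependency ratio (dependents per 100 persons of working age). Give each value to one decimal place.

Youth dependency ratio: 30.3
Old-age dependency ratio: 21.9
Total dependency ratio: 52.2

0–14: 8 656 + 4 102 = 12 758
15–64: 4 100 + 6 948 + 10 289 + 8 146 + 8 653 + 4 009 = 42 145
65+: 3 326 + 5 924 = 9 250
Youth dependency ratio = 12 758 / 42 145 × 100 = 30.3
Old-age dependency ratio = 9 250 / 42 145 × 100 = 21.9
Total dependency ratio = (12 758 + 9 250) / 42 145 × 100 = 22 008 / 42 145 × 100 = 52.2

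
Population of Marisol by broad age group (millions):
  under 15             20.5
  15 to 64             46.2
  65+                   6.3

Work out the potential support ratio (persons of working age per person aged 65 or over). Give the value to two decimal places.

Potential support ratio: 7.33

Potential support ratio = 46.2 / 6.3 = 7.33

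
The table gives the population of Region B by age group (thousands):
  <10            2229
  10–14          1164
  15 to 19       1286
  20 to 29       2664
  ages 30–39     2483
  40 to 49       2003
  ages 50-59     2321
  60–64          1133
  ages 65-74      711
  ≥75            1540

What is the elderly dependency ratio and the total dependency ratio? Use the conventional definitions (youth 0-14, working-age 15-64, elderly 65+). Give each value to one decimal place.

0–14: 2229 + 1164 = 3393
15–64: 1286 + 2664 + 2483 + 2003 + 2321 + 1133 = 11890
65+: 711 + 1540 = 2251
Old-age dependency ratio = 2251 / 11890 × 100 = 18.9
Total dependency ratio = (3393 + 2251) / 11890 × 100 = 5644 / 11890 × 100 = 47.5

Old-age dependency ratio: 18.9
Total dependency ratio: 47.5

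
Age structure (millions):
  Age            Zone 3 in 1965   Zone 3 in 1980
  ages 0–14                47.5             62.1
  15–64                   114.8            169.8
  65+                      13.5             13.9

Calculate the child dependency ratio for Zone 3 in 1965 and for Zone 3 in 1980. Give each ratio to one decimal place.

Zone 3 in 1965: 41.4
Zone 3 in 1980: 36.6

Zone 3 in 1965: 47.5 / 114.8 × 100 = 41.4
Zone 3 in 1980: 62.1 / 169.8 × 100 = 36.6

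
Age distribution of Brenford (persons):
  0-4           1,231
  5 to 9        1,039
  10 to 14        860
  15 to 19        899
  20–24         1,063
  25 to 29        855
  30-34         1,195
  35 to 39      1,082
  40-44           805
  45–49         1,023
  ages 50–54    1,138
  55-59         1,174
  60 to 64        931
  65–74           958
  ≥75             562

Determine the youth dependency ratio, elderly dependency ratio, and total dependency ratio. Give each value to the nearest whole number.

Youth dependency ratio: 31
Old-age dependency ratio: 15
Total dependency ratio: 46

0–14: 1,231 + 1,039 + 860 = 3,130
15–64: 899 + 1,063 + 855 + 1,195 + 1,082 + 805 + 1,023 + 1,138 + 1,174 + 931 = 10,165
65+: 958 + 562 = 1,520
Youth dependency ratio = 3,130 / 10,165 × 100 = 31
Old-age dependency ratio = 1,520 / 10,165 × 100 = 15
Total dependency ratio = (3,130 + 1,520) / 10,165 × 100 = 4,650 / 10,165 × 100 = 46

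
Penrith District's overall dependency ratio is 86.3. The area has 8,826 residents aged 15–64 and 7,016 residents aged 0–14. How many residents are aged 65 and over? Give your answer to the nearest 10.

Aged 65 and over: 600

Total dependency ratio = (youth + elderly) / working-age × 100
86.3 = (7,016 + E) / 8,826 × 100
⇒ 600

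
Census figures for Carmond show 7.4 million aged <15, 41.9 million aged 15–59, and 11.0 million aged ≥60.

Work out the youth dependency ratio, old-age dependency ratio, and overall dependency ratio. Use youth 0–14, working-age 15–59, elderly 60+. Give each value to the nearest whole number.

Youth dependency ratio = 7.4 / 41.9 × 100 = 18
Old-age dependency ratio = 11.0 / 41.9 × 100 = 26
Total dependency ratio = (7.4 + 11.0) / 41.9 × 100 = 18.4 / 41.9 × 100 = 44

Youth dependency ratio: 18
Old-age dependency ratio: 26
Total dependency ratio: 44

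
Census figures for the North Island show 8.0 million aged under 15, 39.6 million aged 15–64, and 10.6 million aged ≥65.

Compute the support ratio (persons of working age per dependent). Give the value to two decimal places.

Support ratio = 39.6 / (8.0 + 10.6) = 39.6 / 18.6 = 2.13

Support ratio: 2.13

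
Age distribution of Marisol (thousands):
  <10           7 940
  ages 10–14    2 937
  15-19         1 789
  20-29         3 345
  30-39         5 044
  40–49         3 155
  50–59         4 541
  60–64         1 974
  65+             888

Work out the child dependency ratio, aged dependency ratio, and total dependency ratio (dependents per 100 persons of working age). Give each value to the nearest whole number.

Youth dependency ratio: 55
Old-age dependency ratio: 4
Total dependency ratio: 59

0–14: 7 940 + 2 937 = 10 877
15–64: 1 789 + 3 345 + 5 044 + 3 155 + 4 541 + 1 974 = 19 848
65+: 888
Youth dependency ratio = 10 877 / 19 848 × 100 = 55
Old-age dependency ratio = 888 / 19 848 × 100 = 4
Total dependency ratio = (10 877 + 888) / 19 848 × 100 = 11 765 / 19 848 × 100 = 59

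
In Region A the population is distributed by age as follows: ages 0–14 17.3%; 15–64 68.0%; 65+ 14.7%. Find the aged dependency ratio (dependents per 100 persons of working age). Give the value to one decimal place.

Old-age dependency ratio: 21.6

Old-age dependency ratio = 14.7 / 68.0 × 100 = 21.6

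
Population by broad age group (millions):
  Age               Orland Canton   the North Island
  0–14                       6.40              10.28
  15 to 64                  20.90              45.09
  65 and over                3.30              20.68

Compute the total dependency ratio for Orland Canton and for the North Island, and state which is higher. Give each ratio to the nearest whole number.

Orland Canton: (6.40 + 3.30) / 20.90 × 100 = 9.70 / 20.90 × 100 = 46
the North Island: (10.28 + 20.68) / 45.09 × 100 = 30.96 / 45.09 × 100 = 69

Orland Canton: 46
the North Island: 69
Higher: the North Island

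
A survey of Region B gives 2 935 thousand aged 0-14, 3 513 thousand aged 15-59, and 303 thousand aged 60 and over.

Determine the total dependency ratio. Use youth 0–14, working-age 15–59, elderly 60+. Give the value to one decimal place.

Total dependency ratio = (2 935 + 303) / 3 513 × 100 = 3 238 / 3 513 × 100 = 92.2

Total dependency ratio: 92.2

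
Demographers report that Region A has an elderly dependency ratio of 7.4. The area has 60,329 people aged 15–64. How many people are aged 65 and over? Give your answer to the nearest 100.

Aged 65 and over: 4,500

Old-age dependency ratio = elderly / working-age × 100
7.4 = E / 60,329 × 100
⇒ 4,500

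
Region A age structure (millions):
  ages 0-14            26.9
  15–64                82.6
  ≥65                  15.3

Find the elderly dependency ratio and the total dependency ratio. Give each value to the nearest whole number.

Old-age dependency ratio: 19
Total dependency ratio: 51

Old-age dependency ratio = 15.3 / 82.6 × 100 = 19
Total dependency ratio = (26.9 + 15.3) / 82.6 × 100 = 42.2 / 82.6 × 100 = 51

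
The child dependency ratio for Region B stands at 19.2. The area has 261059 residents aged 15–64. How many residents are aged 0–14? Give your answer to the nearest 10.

Youth dependency ratio = youth / working-age × 100
19.2 = Y / 261059 × 100
⇒ 50120

Aged 0–14: 50120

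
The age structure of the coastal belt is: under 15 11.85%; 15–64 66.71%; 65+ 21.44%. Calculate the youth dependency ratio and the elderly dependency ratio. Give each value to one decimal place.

Youth dependency ratio = 11.85 / 66.71 × 100 = 17.8
Old-age dependency ratio = 21.44 / 66.71 × 100 = 32.1

Youth dependency ratio: 17.8
Old-age dependency ratio: 32.1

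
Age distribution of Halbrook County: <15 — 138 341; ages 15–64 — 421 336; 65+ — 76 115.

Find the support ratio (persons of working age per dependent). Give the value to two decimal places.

Support ratio = 421 336 / (138 341 + 76 115) = 421 336 / 214 456 = 1.96

Support ratio: 1.96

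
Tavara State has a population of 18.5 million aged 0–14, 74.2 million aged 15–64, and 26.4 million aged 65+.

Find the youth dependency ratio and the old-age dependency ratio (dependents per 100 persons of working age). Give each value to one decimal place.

Youth dependency ratio = 18.5 / 74.2 × 100 = 24.9
Old-age dependency ratio = 26.4 / 74.2 × 100 = 35.6

Youth dependency ratio: 24.9
Old-age dependency ratio: 35.6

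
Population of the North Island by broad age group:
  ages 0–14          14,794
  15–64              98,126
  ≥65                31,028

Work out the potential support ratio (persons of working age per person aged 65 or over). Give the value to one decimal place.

Potential support ratio: 3.2

Potential support ratio = 98,126 / 31,028 = 3.2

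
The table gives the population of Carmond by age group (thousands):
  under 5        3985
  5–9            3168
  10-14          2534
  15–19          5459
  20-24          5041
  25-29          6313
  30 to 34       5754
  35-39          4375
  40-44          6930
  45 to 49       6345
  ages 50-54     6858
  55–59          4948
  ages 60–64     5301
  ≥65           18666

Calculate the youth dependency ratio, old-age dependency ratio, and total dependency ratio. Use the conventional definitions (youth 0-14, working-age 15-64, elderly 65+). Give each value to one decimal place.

Youth dependency ratio: 16.9
Old-age dependency ratio: 32.6
Total dependency ratio: 49.5

0–14: 3985 + 3168 + 2534 = 9687
15–64: 5459 + 5041 + 6313 + 5754 + 4375 + 6930 + 6345 + 6858 + 4948 + 5301 = 57324
65+: 18666
Youth dependency ratio = 9687 / 57324 × 100 = 16.9
Old-age dependency ratio = 18666 / 57324 × 100 = 32.6
Total dependency ratio = (9687 + 18666) / 57324 × 100 = 28353 / 57324 × 100 = 49.5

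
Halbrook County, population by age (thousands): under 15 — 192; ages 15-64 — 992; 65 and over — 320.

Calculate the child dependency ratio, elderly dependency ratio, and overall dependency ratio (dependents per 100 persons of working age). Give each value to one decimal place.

Youth dependency ratio = 192 / 992 × 100 = 19.4
Old-age dependency ratio = 320 / 992 × 100 = 32.3
Total dependency ratio = (192 + 320) / 992 × 100 = 512 / 992 × 100 = 51.6

Youth dependency ratio: 19.4
Old-age dependency ratio: 32.3
Total dependency ratio: 51.6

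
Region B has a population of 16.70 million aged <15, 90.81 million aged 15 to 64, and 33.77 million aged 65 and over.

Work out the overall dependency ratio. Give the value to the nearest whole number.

Total dependency ratio: 56

Total dependency ratio = (16.70 + 33.77) / 90.81 × 100 = 50.47 / 90.81 × 100 = 56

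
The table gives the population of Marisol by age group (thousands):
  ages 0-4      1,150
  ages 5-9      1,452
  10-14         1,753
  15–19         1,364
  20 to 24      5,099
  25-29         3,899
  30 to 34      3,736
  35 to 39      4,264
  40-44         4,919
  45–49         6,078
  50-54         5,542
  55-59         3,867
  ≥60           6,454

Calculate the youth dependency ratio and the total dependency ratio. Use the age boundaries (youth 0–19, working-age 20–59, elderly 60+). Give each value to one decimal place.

0–19: 1,150 + 1,452 + 1,753 + 1,364 = 5,719
20–59: 5,099 + 3,899 + 3,736 + 4,264 + 4,919 + 6,078 + 5,542 + 3,867 = 37,404
60+: 6,454
Youth dependency ratio = 5,719 / 37,404 × 100 = 15.3
Total dependency ratio = (5,719 + 6,454) / 37,404 × 100 = 12,173 / 37,404 × 100 = 32.5

Youth dependency ratio: 15.3
Total dependency ratio: 32.5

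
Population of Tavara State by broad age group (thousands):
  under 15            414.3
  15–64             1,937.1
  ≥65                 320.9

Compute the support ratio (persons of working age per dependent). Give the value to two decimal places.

Support ratio = 1,937.1 / (414.3 + 320.9) = 1,937.1 / 735.2 = 2.63

Support ratio: 2.63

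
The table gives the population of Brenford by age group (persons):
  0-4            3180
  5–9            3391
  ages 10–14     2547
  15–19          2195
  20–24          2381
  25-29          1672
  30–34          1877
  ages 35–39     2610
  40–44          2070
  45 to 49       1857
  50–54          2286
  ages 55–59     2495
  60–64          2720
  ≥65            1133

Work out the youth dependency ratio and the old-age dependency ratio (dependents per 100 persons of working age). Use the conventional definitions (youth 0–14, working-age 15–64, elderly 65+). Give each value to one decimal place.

Youth dependency ratio: 41.1
Old-age dependency ratio: 5.1

0–14: 3180 + 3391 + 2547 = 9118
15–64: 2195 + 2381 + 1672 + 1877 + 2610 + 2070 + 1857 + 2286 + 2495 + 2720 = 22163
65+: 1133
Youth dependency ratio = 9118 / 22163 × 100 = 41.1
Old-age dependency ratio = 1133 / 22163 × 100 = 5.1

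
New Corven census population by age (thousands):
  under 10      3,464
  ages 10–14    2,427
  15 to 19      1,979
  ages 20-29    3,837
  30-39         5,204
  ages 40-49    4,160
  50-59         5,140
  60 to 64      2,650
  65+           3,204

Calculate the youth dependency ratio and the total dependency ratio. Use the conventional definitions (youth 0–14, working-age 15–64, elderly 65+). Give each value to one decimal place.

Youth dependency ratio: 25.6
Total dependency ratio: 39.6

0–14: 3,464 + 2,427 = 5,891
15–64: 1,979 + 3,837 + 5,204 + 4,160 + 5,140 + 2,650 = 22,970
65+: 3,204
Youth dependency ratio = 5,891 / 22,970 × 100 = 25.6
Total dependency ratio = (5,891 + 3,204) / 22,970 × 100 = 9,095 / 22,970 × 100 = 39.6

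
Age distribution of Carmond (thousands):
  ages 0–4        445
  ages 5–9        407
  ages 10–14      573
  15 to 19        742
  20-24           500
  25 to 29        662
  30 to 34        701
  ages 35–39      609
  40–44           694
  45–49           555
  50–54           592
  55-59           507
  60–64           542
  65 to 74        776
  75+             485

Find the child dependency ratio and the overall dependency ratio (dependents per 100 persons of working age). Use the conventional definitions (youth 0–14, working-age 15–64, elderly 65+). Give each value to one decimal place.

Youth dependency ratio: 23.3
Total dependency ratio: 44.0

0–14: 445 + 407 + 573 = 1425
15–64: 742 + 500 + 662 + 701 + 609 + 694 + 555 + 592 + 507 + 542 = 6104
65+: 776 + 485 = 1261
Youth dependency ratio = 1425 / 6104 × 100 = 23.3
Total dependency ratio = (1425 + 1261) / 6104 × 100 = 2686 / 6104 × 100 = 44.0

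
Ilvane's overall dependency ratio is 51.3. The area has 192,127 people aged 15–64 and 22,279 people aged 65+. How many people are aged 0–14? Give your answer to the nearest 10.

Aged 0–14: 76,280

Total dependency ratio = (youth + elderly) / working-age × 100
51.3 = (Y + 22,279) / 192,127 × 100
⇒ 76,280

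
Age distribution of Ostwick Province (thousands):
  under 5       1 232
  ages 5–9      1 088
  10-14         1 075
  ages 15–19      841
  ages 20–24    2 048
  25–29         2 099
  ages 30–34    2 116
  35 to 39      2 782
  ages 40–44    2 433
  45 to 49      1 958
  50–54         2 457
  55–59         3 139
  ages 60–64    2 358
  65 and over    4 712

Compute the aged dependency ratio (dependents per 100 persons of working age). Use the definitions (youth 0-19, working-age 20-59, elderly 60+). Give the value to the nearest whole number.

Old-age dependency ratio: 37

0–19: 1 232 + 1 088 + 1 075 + 841 = 4 236
20–59: 2 048 + 2 099 + 2 116 + 2 782 + 2 433 + 1 958 + 2 457 + 3 139 = 19 032
60+: 2 358 + 4 712 = 7 070
Old-age dependency ratio = 7 070 / 19 032 × 100 = 37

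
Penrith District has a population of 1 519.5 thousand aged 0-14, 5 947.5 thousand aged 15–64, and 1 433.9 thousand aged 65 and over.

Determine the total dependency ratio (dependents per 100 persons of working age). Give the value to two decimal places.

Total dependency ratio: 49.66

Total dependency ratio = (1 519.5 + 1 433.9) / 5 947.5 × 100 = 2 953.4 / 5 947.5 × 100 = 49.66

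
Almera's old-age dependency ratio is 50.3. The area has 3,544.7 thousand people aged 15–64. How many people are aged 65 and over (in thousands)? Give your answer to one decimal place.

Aged 65 and over: 1,783.0

Old-age dependency ratio = elderly / working-age × 100
50.3 = E / 3,544.7 × 100
⇒ 1,783.0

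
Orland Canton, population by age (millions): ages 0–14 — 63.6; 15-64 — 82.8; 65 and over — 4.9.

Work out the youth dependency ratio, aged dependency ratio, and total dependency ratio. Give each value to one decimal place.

Youth dependency ratio = 63.6 / 82.8 × 100 = 76.8
Old-age dependency ratio = 4.9 / 82.8 × 100 = 5.9
Total dependency ratio = (63.6 + 4.9) / 82.8 × 100 = 68.5 / 82.8 × 100 = 82.7

Youth dependency ratio: 76.8
Old-age dependency ratio: 5.9
Total dependency ratio: 82.7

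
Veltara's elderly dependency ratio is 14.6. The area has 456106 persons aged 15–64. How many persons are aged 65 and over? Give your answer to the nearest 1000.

Old-age dependency ratio = elderly / working-age × 100
14.6 = E / 456106 × 100
⇒ 67000

Aged 65 and over: 67000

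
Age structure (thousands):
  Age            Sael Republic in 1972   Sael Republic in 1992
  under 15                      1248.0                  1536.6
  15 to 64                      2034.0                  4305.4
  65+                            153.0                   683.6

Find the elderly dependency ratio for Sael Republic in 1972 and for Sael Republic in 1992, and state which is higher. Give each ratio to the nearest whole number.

Sael Republic in 1972: 8
Sael Republic in 1992: 16
Higher: Sael Republic in 1992

Sael Republic in 1972: 153.0 / 2034.0 × 100 = 8
Sael Republic in 1992: 683.6 / 4305.4 × 100 = 16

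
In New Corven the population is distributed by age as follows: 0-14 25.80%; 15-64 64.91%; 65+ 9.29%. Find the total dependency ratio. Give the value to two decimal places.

Total dependency ratio: 54.06

Total dependency ratio = (25.80 + 9.29) / 64.91 × 100 = 35.09 / 64.91 × 100 = 54.06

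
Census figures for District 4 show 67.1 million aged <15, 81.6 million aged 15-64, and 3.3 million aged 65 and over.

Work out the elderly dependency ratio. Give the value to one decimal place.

Old-age dependency ratio = 3.3 / 81.6 × 100 = 4.0

Old-age dependency ratio: 4.0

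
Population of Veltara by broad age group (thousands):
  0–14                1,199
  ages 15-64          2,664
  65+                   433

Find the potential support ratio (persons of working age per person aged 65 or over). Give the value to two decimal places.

Potential support ratio: 6.15

Potential support ratio = 2,664 / 433 = 6.15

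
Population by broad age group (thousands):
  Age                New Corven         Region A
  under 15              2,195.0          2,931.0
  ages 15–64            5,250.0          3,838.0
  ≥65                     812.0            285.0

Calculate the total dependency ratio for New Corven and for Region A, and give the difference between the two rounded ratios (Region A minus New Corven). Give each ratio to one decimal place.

New Corven: (2,195.0 + 812.0) / 5,250.0 × 100 = 3,007.0 / 5,250.0 × 100 = 57.3
Region A: (2,931.0 + 285.0) / 3,838.0 × 100 = 3,216.0 / 3,838.0 × 100 = 83.8

New Corven: 57.3
Region A: 83.8
Difference: +26.5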